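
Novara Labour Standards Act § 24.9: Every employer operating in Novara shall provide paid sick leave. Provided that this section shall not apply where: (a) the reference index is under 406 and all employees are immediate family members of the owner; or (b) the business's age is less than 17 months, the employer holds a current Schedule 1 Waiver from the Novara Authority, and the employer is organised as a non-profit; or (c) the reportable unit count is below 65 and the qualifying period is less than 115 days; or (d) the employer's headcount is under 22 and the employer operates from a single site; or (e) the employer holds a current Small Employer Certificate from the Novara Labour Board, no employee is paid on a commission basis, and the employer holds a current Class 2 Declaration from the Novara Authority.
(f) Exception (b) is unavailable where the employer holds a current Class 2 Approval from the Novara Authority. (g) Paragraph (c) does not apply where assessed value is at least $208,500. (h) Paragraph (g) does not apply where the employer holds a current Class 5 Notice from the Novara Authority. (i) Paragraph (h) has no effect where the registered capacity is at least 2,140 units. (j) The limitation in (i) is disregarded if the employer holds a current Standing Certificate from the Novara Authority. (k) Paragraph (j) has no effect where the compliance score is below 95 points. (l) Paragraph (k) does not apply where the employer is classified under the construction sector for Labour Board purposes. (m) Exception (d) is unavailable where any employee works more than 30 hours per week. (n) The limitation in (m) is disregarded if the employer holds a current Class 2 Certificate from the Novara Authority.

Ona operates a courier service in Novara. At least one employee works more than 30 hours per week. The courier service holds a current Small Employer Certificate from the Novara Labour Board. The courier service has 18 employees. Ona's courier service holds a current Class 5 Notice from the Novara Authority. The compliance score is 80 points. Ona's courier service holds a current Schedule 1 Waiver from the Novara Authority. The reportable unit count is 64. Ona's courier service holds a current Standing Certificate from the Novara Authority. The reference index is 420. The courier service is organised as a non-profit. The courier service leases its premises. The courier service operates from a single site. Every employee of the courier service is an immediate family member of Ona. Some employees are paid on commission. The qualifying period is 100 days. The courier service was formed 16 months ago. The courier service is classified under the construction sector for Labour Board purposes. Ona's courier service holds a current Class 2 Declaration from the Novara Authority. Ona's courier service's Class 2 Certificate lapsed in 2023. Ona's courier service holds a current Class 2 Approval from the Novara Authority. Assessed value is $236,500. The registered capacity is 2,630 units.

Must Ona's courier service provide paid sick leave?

No — exception (c) applies; Ona's courier service is not required to provide paid sick leave.

Exception (a) does not apply: the reference index is 420, not under 406.
Exception (b) is satisfied on its face — the business's age is 16 months, less than the 17 months limit; a current Schedule 1 Waiver is held; the employer is a non-profit. But: (f) operates against (b): a current Class 2 Approval is held. (b) is therefore removed.
Exception (c): the reportable unit count is 64, below the 65 limit; the qualifying period is 100 days, less than the 115 days limit — every condition holds. Considering the limiting provisions: (g) would limit (c) — assessed value is $236,500, meeting the $208,500 threshold — but (h) sets (g) aside: (h) applies — a current Class 5 Notice is held. (i) would limit (h) — the registered capacity is 2,630 units, meeting the 2,140 units threshold — but (j) sets (i) aside: (j) is triggered — a current Standing Certificate is held. (k) would limit (j) — the compliance score is 80 points, below the 95 points limit — but (l) sets (k) aside: (l) is triggered — the courier service is classified under the construction sector. (c) remains available.
Exception (d): the employer's headcount is 18, under the 22 limit; the employer operates from a single site — every condition holds. However, paragraphs (m)–(n) must be considered: (m) operates — at least one employee exceeds 30 hours/week. (n), which would lift (m), is not engaged — the Class 2 Certificate is not current. Exception (d) does not apply.
Exception (e) does not apply: some employees are paid on commission.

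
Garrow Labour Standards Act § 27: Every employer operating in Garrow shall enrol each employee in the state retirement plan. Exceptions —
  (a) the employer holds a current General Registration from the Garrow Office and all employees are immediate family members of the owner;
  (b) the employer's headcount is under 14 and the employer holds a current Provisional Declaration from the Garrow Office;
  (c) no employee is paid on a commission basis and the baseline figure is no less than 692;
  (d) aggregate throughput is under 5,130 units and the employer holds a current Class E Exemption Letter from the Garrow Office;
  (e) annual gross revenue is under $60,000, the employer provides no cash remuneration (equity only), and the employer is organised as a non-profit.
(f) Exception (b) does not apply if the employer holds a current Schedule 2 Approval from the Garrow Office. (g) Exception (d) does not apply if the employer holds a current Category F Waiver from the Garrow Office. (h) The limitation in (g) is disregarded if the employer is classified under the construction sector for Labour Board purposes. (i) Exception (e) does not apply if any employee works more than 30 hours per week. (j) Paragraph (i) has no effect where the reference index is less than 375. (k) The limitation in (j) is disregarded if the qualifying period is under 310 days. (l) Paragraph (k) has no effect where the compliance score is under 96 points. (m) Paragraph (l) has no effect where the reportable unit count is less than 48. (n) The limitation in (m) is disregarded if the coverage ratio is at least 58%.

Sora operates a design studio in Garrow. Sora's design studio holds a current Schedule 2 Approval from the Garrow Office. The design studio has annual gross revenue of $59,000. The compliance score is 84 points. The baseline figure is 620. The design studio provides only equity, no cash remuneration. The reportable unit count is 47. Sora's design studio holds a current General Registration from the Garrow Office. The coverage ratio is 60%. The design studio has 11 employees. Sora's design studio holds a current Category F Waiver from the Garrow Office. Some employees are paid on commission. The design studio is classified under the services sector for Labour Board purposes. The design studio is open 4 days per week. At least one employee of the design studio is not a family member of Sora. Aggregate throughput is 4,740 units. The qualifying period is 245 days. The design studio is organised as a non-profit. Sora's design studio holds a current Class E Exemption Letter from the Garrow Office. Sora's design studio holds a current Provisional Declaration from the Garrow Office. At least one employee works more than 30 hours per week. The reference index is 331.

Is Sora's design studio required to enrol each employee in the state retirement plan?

Exception (a) requires that all employees are immediate family members of the owner; but at least one employee is not a family member, so (a) is unavailable.
Exception (b): the employer's headcount is 11, under the 14 limit; a current Provisional Declaration is held — every condition holds. But applying paragraph (f): (f) operates — a current Schedule 2 Approval is held. (b) is therefore removed.
Exception (c) does not apply: some employees are paid on commission.
Exception (d) is satisfied on its face — aggregate throughput is 4,740 units, under the 5,130 units limit; a current Class E Exemption Letter is held. But applying paragraphs (g)–(h): (g) operates against (d): a current Category F Waiver is held. (h), which would lift (g), does not operate here — the design studio is classified under the services sector. So (d) is unavailable.
All of (e)'s requirements are met (annual gross revenue is $59,000, under the $60,000 limit; remuneration is equity-only; the employer is a non-profit). Considering the limiting provisions: (i) is engaged (at least one employee exceeds 30 hours/week), but is itself disapplied by (j): (j) operates against (i): the reference index is 331, less than the 375 limit. (k) is triggered (the qualifying period is 245 days, under the 310 days limit), but is set aside by (l): (l) is engaged — the compliance score is 84 points, under the 96 points limit. (m) would limit (l) — the reportable unit count is 47, less than the 48 limit — but (n) sets (m) aside: (n) operates against (m): the coverage ratio is 60%, meeting the 58% threshold. (e) remains available.

No — exception (e) applies; Sora's design studio is not required to enrol each employee in the state retirement plan.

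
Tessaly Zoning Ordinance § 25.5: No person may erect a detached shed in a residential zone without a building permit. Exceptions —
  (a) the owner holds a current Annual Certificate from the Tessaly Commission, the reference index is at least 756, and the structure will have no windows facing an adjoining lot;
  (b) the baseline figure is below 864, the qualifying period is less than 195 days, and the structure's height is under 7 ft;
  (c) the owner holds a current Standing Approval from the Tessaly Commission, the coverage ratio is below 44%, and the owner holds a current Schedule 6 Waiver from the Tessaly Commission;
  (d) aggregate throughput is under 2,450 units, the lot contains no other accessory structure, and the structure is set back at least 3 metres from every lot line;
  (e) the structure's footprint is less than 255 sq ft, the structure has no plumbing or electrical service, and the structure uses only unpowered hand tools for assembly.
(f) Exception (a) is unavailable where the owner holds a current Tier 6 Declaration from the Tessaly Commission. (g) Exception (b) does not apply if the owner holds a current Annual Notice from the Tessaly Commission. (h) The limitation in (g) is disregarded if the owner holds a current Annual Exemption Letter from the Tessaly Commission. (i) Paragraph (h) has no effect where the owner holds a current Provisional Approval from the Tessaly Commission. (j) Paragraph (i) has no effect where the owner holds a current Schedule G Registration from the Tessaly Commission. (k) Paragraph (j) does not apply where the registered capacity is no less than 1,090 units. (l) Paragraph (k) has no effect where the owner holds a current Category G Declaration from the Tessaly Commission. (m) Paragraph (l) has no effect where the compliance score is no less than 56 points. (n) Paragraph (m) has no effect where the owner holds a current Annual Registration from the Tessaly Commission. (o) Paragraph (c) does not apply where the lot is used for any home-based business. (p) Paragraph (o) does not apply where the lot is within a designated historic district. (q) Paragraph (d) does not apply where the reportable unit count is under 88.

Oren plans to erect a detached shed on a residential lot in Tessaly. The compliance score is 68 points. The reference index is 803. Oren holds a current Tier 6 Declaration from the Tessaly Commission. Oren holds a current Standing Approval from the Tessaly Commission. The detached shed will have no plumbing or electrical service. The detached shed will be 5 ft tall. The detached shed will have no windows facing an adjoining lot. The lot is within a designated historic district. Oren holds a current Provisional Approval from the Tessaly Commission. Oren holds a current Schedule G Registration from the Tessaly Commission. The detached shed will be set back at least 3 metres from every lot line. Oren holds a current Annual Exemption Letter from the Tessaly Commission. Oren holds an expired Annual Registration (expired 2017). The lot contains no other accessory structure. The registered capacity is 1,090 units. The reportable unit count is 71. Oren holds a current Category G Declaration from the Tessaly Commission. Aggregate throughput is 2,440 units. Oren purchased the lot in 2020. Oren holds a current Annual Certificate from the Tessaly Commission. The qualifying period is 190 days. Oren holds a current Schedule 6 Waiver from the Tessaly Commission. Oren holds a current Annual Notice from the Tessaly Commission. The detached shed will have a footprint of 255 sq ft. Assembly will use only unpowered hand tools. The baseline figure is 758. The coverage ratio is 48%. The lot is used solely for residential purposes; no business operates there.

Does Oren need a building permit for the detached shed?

Yes — Oren must obtain a building permit.

Exception (a) is satisfied on its face — a current Annual Certificate is held; the reference index is 803, meeting the 756 threshold; no windows face an adjoining lot. But applying paragraph (f): (f) operates — a current Tier 6 Declaration is held. Exception (a) does not apply.
Exception (b)'s conditions are all satisfied: the baseline figure is 758, below the 864 limit; the qualifying period is 190 days, less than the 195 days limit; the structure's height is 5 ft, under the 7 ft limit. But applying paragraphs (g)–(n): (g) applies — a current Annual Notice is held. (h) would limit (g) — a current Annual Exemption Letter is held — but (i) sets (h) aside: (i) operates against (h): a current Provisional Approval is held. (j) is engaged (a current Schedule G Registration is held), but is displaced by (k): (k) operates against (j): the registered capacity is 1,090 units, meeting the 1,090 units threshold. (l) applies (a current Category G Declaration is held), but yields to (m): (m) operates against (l): the compliance score is 68 points, meeting the 56 points threshold. (n) does not operate here (there is no Annual Registration in force), so (m) stands. Exception (b) does not apply.
Exception (c) requires that the coverage ratio is below 44%; but the coverage ratio is 48%, not below 44%, so (c) is unavailable.
Exception (d)'s conditions are all satisfied: aggregate throughput is 2,440 units, under the 2,450 units limit; the lot has no other accessory structure; the setback is at least 3 m on every side. Turning to paragraph (q): (q) is triggered — the reportable unit count is 71, under the 88 limit. So (d) is unavailable.
Exception (e) requires that the structure's footprint is less than 255 sq ft; but the structure's footprint is 255 sq ft, not less than 255 sq ft, so (e) is unavailable.
Every exception is unavailable, so the rule governs.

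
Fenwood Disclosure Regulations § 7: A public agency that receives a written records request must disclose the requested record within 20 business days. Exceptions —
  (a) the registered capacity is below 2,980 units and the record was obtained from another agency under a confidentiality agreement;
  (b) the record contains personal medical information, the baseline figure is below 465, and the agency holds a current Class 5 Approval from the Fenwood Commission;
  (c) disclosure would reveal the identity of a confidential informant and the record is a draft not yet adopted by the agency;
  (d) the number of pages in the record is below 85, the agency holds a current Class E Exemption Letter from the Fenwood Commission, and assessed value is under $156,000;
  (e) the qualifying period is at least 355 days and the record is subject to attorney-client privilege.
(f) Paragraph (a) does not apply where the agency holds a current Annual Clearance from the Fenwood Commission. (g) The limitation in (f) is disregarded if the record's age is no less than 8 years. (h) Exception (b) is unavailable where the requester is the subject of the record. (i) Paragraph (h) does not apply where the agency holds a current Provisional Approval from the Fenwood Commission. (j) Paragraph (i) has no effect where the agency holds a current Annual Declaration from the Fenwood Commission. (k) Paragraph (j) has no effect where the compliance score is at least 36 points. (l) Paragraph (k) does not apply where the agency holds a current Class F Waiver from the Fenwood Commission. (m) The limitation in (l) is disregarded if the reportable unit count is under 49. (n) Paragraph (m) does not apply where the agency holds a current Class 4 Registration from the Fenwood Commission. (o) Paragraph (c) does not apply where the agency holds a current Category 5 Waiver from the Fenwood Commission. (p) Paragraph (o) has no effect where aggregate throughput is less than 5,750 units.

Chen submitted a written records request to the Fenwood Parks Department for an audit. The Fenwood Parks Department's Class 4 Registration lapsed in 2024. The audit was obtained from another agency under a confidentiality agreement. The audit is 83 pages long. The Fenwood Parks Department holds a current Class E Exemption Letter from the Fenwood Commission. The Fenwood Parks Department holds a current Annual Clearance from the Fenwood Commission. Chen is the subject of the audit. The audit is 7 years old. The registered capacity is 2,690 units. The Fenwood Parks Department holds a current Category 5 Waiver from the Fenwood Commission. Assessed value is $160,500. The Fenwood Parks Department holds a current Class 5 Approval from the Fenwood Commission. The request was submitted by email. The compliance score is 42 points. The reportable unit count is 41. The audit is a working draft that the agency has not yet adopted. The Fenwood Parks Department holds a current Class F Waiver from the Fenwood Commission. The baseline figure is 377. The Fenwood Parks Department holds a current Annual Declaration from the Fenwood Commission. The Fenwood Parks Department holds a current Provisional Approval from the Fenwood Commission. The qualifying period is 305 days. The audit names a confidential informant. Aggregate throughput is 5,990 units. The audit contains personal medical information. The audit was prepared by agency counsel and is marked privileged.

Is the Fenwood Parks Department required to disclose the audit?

Exception (a): the registered capacity is 2,690 units, below the 2,980 units limit; the audit was obtained under a confidentiality agreement — every condition holds. But: (f) operates against (a): a current Annual Clearance is held. (g) does not operate here (the record's age is 7 years, short of 8 years), so (f) stands. So (a) is unavailable.
Exception (b)'s conditions are all satisfied: the audit contains personal medical information; the baseline figure is 377, below the 465 limit; a current Class 5 Approval is held. Under paragraphs (h)–(n): (h) would limit (b) — Chen is the subject of the audit — but (i) sets (h) aside: (i) operates — a current Provisional Approval is held. (j) operates (a current Annual Declaration is held), but is overridden by (k): (k) operates against (j): the compliance score is 42 points, meeting the 36 points threshold. (l) would limit (k) — a current Class F Waiver is held — but (m) sets (l) aside: (m) operates against (l): the reportable unit count is 41, under the 49 limit. (n) is not triggered (the Class 4 Registration is not current), so (m) stands. Exception (b) stands.
Exception (c): the audit names a confidential informant; the audit is an unadopted draft — every condition holds. But applying paragraphs (o)–(p): (o) operates — a current Category 5 Waiver is held. (p), which would lift (o), is not engaged — aggregate throughput is 5,990 units, not less than 5,750 units. (c) is therefore removed.
Exception (d) requires that assessed value is under $156,000; but assessed value is $160,500, not under $156,000, so (d) is unavailable.
Exception (e) requires that the qualifying period is at least 355 days; but the qualifying period is 305 days, short of 355 days, so (e) is unavailable.

No — exception (b) applies; the Fenwood Parks Department is not required to disclose the audit.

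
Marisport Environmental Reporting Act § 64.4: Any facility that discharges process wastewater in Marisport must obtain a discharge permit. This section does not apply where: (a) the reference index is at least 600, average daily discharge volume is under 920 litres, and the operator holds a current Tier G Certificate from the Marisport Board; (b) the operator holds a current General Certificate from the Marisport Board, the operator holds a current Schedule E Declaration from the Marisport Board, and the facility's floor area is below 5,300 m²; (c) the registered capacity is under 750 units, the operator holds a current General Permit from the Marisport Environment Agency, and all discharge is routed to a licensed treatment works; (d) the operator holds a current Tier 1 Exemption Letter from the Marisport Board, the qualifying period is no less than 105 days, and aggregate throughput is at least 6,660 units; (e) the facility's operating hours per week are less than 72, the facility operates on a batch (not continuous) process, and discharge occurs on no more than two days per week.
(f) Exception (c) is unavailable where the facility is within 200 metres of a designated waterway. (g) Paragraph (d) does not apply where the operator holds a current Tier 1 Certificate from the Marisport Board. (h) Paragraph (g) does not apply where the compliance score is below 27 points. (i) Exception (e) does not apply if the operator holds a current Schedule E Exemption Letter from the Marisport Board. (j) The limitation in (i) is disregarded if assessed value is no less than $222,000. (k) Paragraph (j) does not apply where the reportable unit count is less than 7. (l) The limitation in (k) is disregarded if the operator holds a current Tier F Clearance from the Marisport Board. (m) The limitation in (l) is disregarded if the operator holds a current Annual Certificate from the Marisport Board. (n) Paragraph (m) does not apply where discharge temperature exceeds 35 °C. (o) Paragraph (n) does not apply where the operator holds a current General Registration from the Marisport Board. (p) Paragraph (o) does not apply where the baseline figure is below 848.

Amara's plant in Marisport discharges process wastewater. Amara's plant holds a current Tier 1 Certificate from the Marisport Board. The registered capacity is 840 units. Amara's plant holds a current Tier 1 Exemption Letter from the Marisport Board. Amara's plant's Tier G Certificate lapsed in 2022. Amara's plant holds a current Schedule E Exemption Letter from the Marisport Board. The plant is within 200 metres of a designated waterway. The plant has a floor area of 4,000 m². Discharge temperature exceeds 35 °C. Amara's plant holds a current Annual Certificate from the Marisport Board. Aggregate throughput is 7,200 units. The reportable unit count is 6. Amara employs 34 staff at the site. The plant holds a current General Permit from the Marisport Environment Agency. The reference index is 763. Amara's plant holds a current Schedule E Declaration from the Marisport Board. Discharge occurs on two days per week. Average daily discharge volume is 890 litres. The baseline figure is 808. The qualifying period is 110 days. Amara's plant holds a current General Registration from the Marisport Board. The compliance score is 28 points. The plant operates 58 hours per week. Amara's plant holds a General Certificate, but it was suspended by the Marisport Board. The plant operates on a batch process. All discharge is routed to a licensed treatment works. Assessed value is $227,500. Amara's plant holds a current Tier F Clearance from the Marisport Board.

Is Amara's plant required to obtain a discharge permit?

No — exception (e) applies; Amara's plant is not required to obtain a discharge permit.

Exception (a) does not apply: the Tier G Certificate is not current.
Exception (b) requires that the operator holds a current General Certificate from the Marisport Board; but there is no General Certificate in force, so (b) is unavailable.
Exception (c) does not apply: the registered capacity is 840 units, not under 750 units.
Exception (d): a current Tier 1 Exemption Letter is held; the qualifying period is 110 days, meeting the 105 days threshold; aggregate throughput is 7,200 units, meeting the 6,660 units threshold — every condition holds. Turning to paragraphs (g)–(h): (g) is triggered — a current Tier 1 Certificate is held. (h), which would lift (g), does not operate here — the compliance score is 28 points, not below 27 points. Exception (d) does not apply.
Exception (e) is satisfied on its face — the facility's operating hours per week are 58, less than the 72 limit; the facility operates on a batch process; discharge occurs on no more than two days per week. Applying paragraphs (i)–(p): (i) would limit (e) — a current Schedule E Exemption Letter is held — but (j) sets (i) aside: (j) is triggered — assessed value is $227,500, meeting the $222,000 threshold. (k) would limit (j) — the reportable unit count is 6, less than the 7 limit — but (l) sets (k) aside: (l) operates against (k): a current Tier F Clearance is held. (m) would limit (l) — a current Annual Certificate is held — but (n) sets (m) aside: (n) operates against (m): discharge temperature exceeds 35 °C. (o) would limit (n) — a current General Registration is held — but (p) sets (o) aside: (p) operates — the baseline figure is 808, below the 848 limit. (e) remains available.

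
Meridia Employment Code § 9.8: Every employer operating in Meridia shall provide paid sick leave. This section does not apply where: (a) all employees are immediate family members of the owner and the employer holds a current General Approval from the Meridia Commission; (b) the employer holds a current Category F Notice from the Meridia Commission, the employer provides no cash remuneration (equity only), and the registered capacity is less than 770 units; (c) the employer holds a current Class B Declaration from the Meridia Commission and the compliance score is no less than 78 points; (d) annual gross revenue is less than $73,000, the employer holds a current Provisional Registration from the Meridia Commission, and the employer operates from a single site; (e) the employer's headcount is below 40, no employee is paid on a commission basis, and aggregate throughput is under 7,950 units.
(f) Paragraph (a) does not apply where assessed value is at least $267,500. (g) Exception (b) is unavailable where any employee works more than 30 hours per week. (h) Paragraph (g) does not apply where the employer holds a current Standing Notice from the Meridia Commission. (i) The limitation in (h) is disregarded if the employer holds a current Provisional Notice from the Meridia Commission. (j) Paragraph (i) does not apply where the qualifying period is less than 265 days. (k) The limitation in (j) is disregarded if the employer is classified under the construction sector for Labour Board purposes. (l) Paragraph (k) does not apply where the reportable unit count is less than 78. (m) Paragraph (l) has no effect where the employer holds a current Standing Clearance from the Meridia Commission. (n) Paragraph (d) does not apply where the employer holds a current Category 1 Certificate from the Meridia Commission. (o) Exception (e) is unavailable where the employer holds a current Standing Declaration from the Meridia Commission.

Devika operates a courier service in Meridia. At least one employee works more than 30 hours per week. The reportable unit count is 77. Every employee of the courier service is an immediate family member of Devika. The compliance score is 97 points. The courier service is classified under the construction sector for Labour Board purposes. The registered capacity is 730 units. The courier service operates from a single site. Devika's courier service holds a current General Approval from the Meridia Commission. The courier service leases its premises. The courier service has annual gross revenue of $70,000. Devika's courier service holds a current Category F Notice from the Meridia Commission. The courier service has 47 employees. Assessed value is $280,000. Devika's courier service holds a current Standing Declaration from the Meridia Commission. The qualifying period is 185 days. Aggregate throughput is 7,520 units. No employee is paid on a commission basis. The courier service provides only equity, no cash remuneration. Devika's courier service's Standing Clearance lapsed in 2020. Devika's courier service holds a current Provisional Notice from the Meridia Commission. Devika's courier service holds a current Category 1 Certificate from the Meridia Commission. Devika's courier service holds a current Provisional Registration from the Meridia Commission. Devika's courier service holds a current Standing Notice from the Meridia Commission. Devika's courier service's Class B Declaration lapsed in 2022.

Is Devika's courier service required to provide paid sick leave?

Exception (a)'s conditions are all satisfied: every employee is an immediate family member; a current General Approval is held. But: (f) operates against (a): assessed value is $280,000, meeting the $267,500 threshold. So (a) is unavailable.
All of (b)'s requirements are met (a current Category F Notice is held; remuneration is equity-only; the registered capacity is 730 units, less than the 770 units limit). Under paragraphs (g)–(m): (g) would limit (b) — at least one employee exceeds 30 hours/week — but (h) sets (g) aside: (h) operates — a current Standing Notice is held. (i) applies (a current Provisional Notice is held), but is set aside by (j): (j) operates against (i): the qualifying period is 185 days, less than the 265 days limit. (k) would limit (j) — the courier service is classified under the construction sector — but (l) sets (k) aside: (l) operates against (k): the reportable unit count is 77, less than the 78 limit. (m) is not engaged (there is no Standing Clearance in force), so (l) stands. (b) remains available.
Exception (c) fails — no current Class B Declaration is held.
Exception (d) is satisfied on its face — annual gross revenue is $70,000, less than the $73,000 limit; a current Provisional Registration is held; the employer operates from a single site. But applying paragraph (n): (n) operates against (d): a current Category 1 Certificate is held. So (d) is unavailable.
Exception (e) does not apply: the employer's headcount is 47, not below 40.

No — exception (b) applies; Devika's courier service is not required to provide paid sick leave.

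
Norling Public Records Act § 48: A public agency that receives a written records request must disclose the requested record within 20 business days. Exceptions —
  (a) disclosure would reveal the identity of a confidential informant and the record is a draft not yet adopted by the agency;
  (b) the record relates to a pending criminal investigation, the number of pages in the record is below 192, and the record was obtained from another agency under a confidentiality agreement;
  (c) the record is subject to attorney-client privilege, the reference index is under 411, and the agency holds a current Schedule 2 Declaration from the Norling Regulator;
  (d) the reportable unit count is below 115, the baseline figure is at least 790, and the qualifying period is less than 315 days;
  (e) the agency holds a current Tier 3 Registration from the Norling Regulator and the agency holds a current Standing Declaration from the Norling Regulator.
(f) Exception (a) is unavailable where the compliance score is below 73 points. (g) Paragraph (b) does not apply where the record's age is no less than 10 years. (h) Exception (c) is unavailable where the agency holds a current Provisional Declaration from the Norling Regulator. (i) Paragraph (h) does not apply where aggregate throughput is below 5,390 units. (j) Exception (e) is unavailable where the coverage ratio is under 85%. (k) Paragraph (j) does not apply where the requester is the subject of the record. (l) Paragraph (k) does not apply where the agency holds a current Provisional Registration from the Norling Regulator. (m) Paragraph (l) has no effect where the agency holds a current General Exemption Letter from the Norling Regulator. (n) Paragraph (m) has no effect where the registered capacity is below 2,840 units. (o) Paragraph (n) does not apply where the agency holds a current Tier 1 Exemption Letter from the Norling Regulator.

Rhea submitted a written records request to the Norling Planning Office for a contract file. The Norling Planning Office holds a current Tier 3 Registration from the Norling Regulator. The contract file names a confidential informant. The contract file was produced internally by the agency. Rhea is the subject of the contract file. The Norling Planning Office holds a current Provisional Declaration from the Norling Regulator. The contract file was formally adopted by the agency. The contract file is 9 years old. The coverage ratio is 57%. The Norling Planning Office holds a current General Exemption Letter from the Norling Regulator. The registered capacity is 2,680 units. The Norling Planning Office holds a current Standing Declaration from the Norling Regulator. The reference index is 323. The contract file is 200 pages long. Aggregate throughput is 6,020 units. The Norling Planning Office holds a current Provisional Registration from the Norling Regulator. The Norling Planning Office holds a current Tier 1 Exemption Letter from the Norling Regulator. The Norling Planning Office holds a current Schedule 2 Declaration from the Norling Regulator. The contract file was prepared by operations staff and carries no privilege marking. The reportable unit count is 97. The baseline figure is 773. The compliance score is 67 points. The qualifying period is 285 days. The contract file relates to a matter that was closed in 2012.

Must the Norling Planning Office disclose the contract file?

No — exception (e) applies; the Norling Planning Office is not required to disclose the contract file.

Exception (a) fails — the contract file has been formally adopted.
Exception (b) fails — the contract file relates to a closed matter.
Exception (c) requires that the record is subject to attorney-client privilege; but the contract file carries no privilege marking, so (c) is unavailable.
Exception (d) does not apply: the baseline figure is 773, short of 790.
Exception (e): a current Tier 3 Registration is held; a current Standing Declaration is held — every condition holds. As to paragraphs (j)–(o): (j) operates (the coverage ratio is 57%, under the 85% limit), but yields to (k): (k) operates against (j): Rhea is the subject of the contract file. (l) operates (a current Provisional Registration is held), but is set aside by (m): (m) operates against (l): a current General Exemption Letter is held. (n) applies (the registered capacity is 2,680 units, below the 2,840 units limit), but is displaced by (o): (o) operates against (n): a current Tier 1 Exemption Letter is held. Exception (e) stands.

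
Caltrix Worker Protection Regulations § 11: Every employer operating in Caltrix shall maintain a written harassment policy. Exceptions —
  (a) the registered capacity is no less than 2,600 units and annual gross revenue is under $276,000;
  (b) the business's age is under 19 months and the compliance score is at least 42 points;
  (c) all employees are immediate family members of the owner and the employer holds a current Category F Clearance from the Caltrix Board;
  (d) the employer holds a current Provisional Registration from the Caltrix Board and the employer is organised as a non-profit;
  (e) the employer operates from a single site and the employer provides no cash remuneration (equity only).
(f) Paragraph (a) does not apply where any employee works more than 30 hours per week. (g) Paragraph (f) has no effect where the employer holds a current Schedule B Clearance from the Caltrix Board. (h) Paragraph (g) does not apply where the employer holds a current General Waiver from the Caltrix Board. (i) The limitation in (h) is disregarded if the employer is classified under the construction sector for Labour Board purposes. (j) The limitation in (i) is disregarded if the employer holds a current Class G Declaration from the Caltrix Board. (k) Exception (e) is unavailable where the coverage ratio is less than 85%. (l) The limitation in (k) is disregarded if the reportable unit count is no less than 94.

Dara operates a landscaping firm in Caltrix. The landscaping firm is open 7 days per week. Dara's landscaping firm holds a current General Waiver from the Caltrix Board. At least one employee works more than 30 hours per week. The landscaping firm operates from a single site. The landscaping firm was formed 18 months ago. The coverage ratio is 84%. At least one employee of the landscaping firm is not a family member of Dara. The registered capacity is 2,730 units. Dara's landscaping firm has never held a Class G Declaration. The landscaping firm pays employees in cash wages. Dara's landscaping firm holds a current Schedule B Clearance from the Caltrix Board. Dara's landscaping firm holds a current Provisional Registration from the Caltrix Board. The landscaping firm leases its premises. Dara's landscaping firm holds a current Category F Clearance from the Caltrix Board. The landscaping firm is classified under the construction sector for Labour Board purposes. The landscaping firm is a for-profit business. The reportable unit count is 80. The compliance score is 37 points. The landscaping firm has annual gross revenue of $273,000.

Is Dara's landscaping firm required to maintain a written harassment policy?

No — exception (a) applies; Dara's landscaping firm is not required to maintain a written harassment policy.

Exception (a): the registered capacity is 2,730 units, meeting the 2,600 units threshold; annual gross revenue is $273,000, under the $276,000 limit — every condition holds. Considering the limiting provisions: (f) would limit (a) — at least one employee exceeds 30 hours/week — but (g) sets (f) aside: (g) operates against (f): a current Schedule B Clearance is held. (h) would limit (g) — a current General Waiver is held — but (i) sets (h) aside: (i) operates against (h): the landscaping firm is classified under the construction sector. (j), which would lift (i), is not triggered — no current Class G Declaration is held. So (a) applies.
Exception (b) requires that the compliance score is at least 42 points; but the compliance score is 37 points, short of 42 points, so (b) is unavailable.
Exception (c) requires that all employees are immediate family members of the owner; but at least one employee is not a family member, so (c) is unavailable.
Exception (d) fails — the employer is for-profit.
Exception (e) fails — employees are paid cash wages.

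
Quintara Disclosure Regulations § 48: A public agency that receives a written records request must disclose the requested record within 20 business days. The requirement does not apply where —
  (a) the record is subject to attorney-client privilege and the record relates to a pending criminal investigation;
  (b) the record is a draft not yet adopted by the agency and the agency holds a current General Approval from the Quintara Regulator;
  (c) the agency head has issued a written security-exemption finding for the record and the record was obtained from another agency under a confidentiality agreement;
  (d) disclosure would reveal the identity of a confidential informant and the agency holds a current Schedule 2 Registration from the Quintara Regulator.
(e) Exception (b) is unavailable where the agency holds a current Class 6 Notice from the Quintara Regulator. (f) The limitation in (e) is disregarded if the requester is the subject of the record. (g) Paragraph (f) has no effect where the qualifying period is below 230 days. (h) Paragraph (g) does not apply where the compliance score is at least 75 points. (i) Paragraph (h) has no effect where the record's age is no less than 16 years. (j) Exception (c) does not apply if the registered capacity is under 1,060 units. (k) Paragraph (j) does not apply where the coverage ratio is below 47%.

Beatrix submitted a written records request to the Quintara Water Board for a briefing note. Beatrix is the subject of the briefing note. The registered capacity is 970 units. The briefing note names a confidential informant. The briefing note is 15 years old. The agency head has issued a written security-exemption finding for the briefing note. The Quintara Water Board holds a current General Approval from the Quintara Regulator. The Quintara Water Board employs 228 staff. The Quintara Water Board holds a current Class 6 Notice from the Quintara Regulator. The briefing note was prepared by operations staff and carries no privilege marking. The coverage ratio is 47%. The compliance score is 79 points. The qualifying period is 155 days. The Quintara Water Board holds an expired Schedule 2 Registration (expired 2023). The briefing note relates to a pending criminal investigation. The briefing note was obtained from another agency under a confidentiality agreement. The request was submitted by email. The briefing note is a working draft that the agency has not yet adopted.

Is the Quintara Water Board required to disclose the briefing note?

No — exception (b) applies; the Quintara Water Board is not required to disclose the briefing note.

Exception (a) requires that the record is subject to attorney-client privilege; but the briefing note carries no privilege marking, so (a) is unavailable.
Exception (b): the briefing note is an unadopted draft; a current General Approval is held — every condition holds. Under paragraphs (e)–(i): (e) is engaged (a current Class 6 Notice is held), but is displaced by (f): (f) operates against (e): Beatrix is the subject of the briefing note. (g) would limit (f) — the qualifying period is 155 days, below the 230 days limit — but (h) sets (g) aside: (h) operates against (g): the compliance score is 79 points, meeting the 75 points threshold. (i) is not engaged (the record's age is 15 years, short of 16 years), so (h) stands. (b) remains available.
Exception (c): a written security-exemption finding has been issued; the briefing note was obtained under a confidentiality agreement — every condition holds. Turning to paragraphs (j)–(k): (j) is engaged — the registered capacity is 970 units, under the 1,060 units limit. (k), which would lift (j), does not operate here — the coverage ratio is 47%, not below 47%. So (c) is unavailable.
Exception (d) does not apply: there is no Schedule 2 Registration in force.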